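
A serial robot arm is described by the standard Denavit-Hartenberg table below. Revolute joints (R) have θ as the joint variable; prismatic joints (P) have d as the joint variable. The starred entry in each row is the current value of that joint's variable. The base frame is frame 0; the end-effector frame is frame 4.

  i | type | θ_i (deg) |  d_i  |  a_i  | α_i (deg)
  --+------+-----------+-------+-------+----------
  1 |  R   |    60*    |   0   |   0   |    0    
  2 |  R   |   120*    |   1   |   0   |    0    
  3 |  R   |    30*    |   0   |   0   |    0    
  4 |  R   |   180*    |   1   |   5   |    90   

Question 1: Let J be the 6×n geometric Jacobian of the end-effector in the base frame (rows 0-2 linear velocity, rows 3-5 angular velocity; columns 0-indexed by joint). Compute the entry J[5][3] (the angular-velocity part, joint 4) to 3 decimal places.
1.000

axis z_3 = (0.0000,0.0000,1.0000); lever o_n−o_3 = (4.3301,2.5000,1.0000)
cross product → J_v[:, 3] = (-2.5000,4.3301,0.0000)
J_ω[:, 3] = z_3
entry J[5][3] = 1.0000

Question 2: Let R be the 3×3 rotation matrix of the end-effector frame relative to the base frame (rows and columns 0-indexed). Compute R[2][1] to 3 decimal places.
1.000

End-effector y-axis (col 1 of R) = (-0.0000,0.0000,1.0000)
R[2][1] = 1.0000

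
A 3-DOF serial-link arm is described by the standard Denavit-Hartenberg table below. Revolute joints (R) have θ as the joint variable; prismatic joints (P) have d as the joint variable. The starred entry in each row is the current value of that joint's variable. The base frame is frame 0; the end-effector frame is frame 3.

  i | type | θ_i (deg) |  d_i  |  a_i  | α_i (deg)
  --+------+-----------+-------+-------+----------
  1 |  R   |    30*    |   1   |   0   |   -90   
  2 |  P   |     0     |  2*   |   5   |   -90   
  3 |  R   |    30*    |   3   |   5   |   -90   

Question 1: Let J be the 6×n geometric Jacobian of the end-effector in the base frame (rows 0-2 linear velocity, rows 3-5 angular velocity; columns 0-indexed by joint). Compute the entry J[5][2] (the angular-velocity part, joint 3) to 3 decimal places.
axis z_2 = (-0.0000,0.0000,-1.0000); lever o_n−o_2 = (5.0000,0.0000,-3.0000)
cross product → J_v[:, 2] = (-0.0000,-5.0000,-0.0000)
J_ω[:, 2] = z_2
entry J[5][2] = -1.0000

-1.000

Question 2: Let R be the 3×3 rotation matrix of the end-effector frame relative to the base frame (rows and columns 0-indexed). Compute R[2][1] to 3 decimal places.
End-effector y-axis (col 1 of R) = (0.0000,-0.0000,1.0000)
R[2][1] = 1.0000

1.000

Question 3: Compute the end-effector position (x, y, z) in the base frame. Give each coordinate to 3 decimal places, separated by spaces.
after link 1: o_1 = (0.0000, 0.0000, 1.0000)
after link 2: o_2 = (3.3301, 4.2321, 1.0000)
after link 3: o_3 = (8.3301, 4.2321, -2.0000)

8.330 4.232 -2.000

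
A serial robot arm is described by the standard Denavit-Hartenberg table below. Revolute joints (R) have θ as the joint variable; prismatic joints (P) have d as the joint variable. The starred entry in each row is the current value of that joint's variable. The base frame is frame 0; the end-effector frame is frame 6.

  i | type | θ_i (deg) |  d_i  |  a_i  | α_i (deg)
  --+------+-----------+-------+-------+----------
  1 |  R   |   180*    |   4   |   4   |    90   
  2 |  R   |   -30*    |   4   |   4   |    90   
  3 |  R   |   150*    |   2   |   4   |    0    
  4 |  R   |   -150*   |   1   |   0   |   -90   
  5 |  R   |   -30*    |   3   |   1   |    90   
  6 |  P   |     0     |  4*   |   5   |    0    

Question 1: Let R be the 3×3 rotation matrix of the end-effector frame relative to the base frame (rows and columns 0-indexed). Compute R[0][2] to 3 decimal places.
0.866

End-effector z-axis (col 2 of R) = (0.8660,-0.0000,-0.5000)
R[0][2] = 0.8660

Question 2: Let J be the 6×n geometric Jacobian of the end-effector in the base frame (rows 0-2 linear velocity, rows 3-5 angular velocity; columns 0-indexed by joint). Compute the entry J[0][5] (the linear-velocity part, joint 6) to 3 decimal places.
prismatic axis z_5 = (0.8660,-0.0000,-0.5000)
J_v[:, 5] = z_5; J_ω[:, 5] = (0,0,0)
entry J[0][5] = 0.8660

0.866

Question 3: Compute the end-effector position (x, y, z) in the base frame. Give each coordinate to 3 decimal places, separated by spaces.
after link 1: o_1 = (-4.0000, 0.0000, 4.0000)
after link 2: o_2 = (-7.4641, 4.0000, 2.0000)
after link 3: o_3 = (-3.4641, 6.0000, 2.0000)
after link 4: o_4 = (-2.9641, 6.0000, 1.1340)
after link 5: o_5 = (-3.4641, 9.0000, 0.2679)
after link 6: o_6 = (-2.5000, 9.0000, -6.0622)

-2.500 9.000 -6.062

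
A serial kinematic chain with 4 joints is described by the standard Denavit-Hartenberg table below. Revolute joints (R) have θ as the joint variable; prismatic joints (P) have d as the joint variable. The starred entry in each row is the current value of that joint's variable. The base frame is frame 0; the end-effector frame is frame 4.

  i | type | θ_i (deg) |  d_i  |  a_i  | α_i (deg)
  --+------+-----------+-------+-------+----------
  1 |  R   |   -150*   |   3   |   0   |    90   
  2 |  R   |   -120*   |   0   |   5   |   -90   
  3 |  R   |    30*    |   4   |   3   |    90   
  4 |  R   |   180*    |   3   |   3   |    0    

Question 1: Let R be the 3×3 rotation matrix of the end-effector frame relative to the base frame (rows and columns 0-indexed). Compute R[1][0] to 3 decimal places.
End-effector x-axis (col 0 of R) = (-0.6250,0.2165,0.7500)
R[1][0] = 0.2165

0.217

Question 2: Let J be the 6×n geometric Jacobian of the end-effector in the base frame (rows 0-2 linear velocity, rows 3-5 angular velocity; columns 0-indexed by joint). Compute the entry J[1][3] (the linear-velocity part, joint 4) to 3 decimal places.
1.299

axis z_3 = (-0.2165,0.8750,-0.4330); lever o_n−o_3 = (-2.5245,3.2745,0.9510)
cross product → J_v[:, 3] = (2.2500,1.2990,1.5000)
J_ω[:, 3] = z_3
entry J[1][3] = 1.2990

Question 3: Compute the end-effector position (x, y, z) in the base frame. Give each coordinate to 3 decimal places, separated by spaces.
after link 1: o_1 = (0.0000, 0.0000, 3.0000)
after link 2: o_2 = (2.1651, 1.2500, -1.3301)
after link 3: o_3 = (1.0401, -1.1316, -5.5801)
after link 4: o_4 = (-1.4845, 2.1429, -4.6292)

-1.484 2.143 -4.629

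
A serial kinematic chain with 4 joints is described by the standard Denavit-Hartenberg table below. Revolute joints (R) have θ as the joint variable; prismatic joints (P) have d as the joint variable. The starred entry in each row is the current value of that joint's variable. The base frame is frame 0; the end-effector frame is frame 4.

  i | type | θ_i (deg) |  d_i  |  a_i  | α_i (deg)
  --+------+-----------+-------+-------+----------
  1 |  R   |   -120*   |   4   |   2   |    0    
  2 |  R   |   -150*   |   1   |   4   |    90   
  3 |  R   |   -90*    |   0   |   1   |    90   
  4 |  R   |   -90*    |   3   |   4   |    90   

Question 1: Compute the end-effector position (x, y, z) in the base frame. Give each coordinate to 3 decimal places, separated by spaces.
after link 1: o_1 = (-1.0000, -1.7321, 4.0000)
after link 2: o_2 = (-1.0000, 2.2679, 5.0000)
after link 3: o_3 = (-1.0000, 2.2679, 4.0000)
after link 4: o_4 = (-5.0000, -0.7321, 4.0000)

-5.000 -0.732 4.000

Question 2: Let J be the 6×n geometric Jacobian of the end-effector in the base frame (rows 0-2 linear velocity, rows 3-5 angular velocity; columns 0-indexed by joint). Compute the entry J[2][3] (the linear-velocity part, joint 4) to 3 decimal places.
-4.000

axis z_3 = (0.0000,-1.0000,-0.0000); lever o_n−o_3 = (-4.0000,-3.0000,-0.0000)
cross product → J_v[:, 3] = (0.0000,0.0000,-4.0000)
J_ω[:, 3] = z_3
entry J[2][3] = -4.0000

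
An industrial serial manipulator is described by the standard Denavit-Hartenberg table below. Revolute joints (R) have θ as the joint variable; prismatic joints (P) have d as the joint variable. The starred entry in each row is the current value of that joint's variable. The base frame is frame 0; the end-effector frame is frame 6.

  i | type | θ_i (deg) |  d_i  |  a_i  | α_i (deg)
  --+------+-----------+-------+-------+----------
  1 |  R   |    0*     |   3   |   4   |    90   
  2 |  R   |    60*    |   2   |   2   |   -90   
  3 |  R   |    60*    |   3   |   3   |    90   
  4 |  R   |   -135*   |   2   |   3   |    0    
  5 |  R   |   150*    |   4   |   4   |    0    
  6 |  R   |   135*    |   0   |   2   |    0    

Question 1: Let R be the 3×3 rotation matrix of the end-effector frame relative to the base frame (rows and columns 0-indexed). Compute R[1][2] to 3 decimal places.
End-effector z-axis (col 2 of R) = (0.4330,-0.5000,0.7500)
R[1][2] = -0.5000

-0.500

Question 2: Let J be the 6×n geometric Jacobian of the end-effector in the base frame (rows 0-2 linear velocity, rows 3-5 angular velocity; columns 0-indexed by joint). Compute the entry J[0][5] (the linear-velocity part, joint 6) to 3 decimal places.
1.250

axis z_5 = (0.4330,-0.5000,0.7500); lever o_n−o_5 = (-1.2990,-1.5000,-0.2500)
cross product → J_v[:, 5] = (1.2500,-0.8660,-1.2990)
J_ω[:, 5] = z_5
entry J[0][5] = 1.2500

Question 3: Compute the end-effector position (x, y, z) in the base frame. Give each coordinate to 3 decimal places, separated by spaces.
after link 1: o_1 = (4.0000, 0.0000, 3.0000)
after link 2: o_2 = (5.0000, -2.0000, 4.7321)
after link 3: o_3 = (3.1519, 0.5981, 7.5311)
after link 4: o_4 = (5.3247, -2.2390, 7.0519)
after link 5: o_5 = (7.1261, -0.8930, 12.2425)
after link 6: o_6 = (5.8271, -2.3930, 11.9925)

5.827 -2.393 11.993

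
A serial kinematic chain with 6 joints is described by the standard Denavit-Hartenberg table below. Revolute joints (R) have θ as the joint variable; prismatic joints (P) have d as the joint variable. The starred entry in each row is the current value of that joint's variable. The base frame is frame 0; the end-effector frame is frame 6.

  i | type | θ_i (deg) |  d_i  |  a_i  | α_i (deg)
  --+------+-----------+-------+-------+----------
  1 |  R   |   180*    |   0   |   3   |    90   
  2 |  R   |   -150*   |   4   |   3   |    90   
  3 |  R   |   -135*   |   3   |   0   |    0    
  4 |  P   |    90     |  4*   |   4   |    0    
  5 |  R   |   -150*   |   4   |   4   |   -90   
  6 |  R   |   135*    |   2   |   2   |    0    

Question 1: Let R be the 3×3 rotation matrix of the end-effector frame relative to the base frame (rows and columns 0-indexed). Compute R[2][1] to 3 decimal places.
End-effector y-axis (col 1 of R) = (0.9451,-0.1830,0.2709)
R[2][1] = 0.2709

0.271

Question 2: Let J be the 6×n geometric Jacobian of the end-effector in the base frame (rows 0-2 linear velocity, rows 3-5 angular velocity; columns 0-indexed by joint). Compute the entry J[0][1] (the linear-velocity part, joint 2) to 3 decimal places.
axis z_1 = (0.0000,1.0000,0.0000); lever o_n−o_1 = (7.2291,-0.0910,6.8950)
cross product → J_v[:, 1] = (6.8950,-0.0000,-7.2291)
J_ω[:, 1] = z_1
entry J[0][1] = 6.8950

6.895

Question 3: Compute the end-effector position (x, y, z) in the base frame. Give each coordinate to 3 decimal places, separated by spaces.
after link 1: o_1 = (-3.0000, 0.0000, 0.0000)
after link 2: o_2 = (-0.4019, 4.0000, -1.5000)
after link 3: o_3 = (1.0981, 4.0000, 1.0981)
after link 4: o_4 = (5.5476, 1.1716, 3.1480)
after link 5: o_5 = (4.2015, 2.2068, 8.5439)
after link 6: o_6 = (4.2291, -0.0910, 6.8950)

4.229 -0.091 6.895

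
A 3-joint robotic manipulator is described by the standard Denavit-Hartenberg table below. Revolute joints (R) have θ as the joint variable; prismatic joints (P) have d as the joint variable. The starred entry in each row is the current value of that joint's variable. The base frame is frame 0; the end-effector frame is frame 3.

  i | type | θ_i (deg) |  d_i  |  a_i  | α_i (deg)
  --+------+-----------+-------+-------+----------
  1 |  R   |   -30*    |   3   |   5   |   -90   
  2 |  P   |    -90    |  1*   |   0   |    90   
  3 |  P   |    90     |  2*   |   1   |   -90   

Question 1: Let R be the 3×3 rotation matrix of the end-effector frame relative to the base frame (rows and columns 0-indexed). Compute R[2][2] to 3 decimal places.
-1.000

End-effector z-axis (col 2 of R) = (-0.0000,0.0000,-1.0000)
R[2][2] = -1.0000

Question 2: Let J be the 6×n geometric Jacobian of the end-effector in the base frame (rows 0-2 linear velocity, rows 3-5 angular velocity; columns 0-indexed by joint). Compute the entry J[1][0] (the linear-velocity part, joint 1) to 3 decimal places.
3.598

axis z_0 = ẑ; lever o_n−o_0 = (3.5981,0.2321,3.0000)
cross product → J_v[:, 0] = (-0.2321,3.5981,0.0000)
J_ω[:, 0] = z_0
entry J[1][0] = 3.5981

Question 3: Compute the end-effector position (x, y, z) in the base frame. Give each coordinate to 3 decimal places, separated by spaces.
after link 1: o_1 = (4.3301, -2.5000, 3.0000)
after link 2: o_2 = (4.8301, -1.6340, 3.0000)
after link 3: o_3 = (3.5981, 0.2321, 3.0000)

3.598 0.232 3.000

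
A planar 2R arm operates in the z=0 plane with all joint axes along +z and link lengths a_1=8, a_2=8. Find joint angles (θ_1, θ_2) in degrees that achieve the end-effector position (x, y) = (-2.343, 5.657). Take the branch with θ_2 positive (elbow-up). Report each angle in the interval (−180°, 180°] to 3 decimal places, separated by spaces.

cos θ_2 = (37.4913−8²−8²)/(2·8·8) = -0.7071; θ_2 = 134.9994° (elbow-up)
β = atan2(5.6570,-2.3430) = 112.4982°; ψ = atan2(5.6569,2.3432) = 67.4997°
θ_1 = β − ψ = 44.9985°

44.999 134.999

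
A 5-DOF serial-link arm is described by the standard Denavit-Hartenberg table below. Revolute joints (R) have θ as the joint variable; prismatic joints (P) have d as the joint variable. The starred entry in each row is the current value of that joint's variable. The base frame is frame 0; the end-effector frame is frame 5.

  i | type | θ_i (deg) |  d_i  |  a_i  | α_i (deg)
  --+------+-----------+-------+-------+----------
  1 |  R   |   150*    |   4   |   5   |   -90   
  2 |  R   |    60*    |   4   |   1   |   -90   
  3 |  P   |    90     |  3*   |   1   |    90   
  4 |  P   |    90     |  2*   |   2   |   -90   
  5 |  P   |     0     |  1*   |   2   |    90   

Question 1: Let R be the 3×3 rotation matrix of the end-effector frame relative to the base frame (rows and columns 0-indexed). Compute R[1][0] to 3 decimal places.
End-effector x-axis (col 0 of R) = (0.7500,-0.4330,-0.5000)
R[1][0] = -0.4330

-0.433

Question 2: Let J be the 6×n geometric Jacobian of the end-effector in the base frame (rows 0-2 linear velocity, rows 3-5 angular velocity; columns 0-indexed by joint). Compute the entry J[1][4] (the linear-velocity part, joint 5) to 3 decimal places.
-0.866

prismatic axis z_4 = (-0.5000,-0.8660,0.0000)
J_v[:, 4] = z_4; J_ω[:, 4] = (0,0,0)
entry J[1][4] = -0.8660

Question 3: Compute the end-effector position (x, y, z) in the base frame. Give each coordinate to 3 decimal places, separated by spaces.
-2.379 -3.245 -2.098

after link 1: o_1 = (-4.3301, 2.5000, 4.0000)
after link 2: o_2 = (-6.7631, -0.7141, 3.1340)
after link 3: o_3 = (-4.0131, -1.1471, 1.6340)
after link 4: o_4 = (-3.3792, -1.5131, -1.0981)
after link 5: o_5 = (-2.3792, -3.2452, -2.0981)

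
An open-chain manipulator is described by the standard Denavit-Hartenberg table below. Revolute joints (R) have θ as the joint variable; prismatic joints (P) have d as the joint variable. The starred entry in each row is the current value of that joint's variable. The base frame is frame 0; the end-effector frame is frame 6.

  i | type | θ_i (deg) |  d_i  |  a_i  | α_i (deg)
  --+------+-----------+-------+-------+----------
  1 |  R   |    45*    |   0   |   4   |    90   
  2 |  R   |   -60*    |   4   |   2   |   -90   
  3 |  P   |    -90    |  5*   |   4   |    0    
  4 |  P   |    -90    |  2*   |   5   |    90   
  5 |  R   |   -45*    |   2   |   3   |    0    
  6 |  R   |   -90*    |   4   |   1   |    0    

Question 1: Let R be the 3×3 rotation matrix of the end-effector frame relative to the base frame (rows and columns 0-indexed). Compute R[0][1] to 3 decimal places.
End-effector y-axis (col 1 of R) = (-0.6830,-0.6830,0.2588)
R[0][1] = -0.6830

-0.683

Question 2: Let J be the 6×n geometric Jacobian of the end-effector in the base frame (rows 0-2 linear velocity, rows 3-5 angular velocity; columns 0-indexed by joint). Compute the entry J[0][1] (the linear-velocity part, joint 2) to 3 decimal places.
-4.178

axis z_1 = (0.7071,-0.7071,0.0000); lever o_n−o_1 = (2.4081,-0.4203,5.9086)
cross product → J_v[:, 1] = (-4.1780,-4.1780,1.4056)
J_ω[:, 1] = z_1
entry J[0][1] = -4.1780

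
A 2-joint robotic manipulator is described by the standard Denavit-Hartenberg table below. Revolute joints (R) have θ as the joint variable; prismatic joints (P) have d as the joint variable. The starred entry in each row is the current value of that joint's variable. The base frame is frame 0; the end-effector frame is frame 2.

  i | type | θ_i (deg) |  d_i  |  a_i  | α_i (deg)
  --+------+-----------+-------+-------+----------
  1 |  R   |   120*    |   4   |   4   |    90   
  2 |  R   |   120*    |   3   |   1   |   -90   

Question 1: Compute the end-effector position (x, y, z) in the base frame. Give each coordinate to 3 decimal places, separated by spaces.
after link 1: o_1 = (-2.0000, 3.4641, 4.0000)
after link 2: o_2 = (0.8481, 4.5311, 4.8660)

0.848 4.531 4.866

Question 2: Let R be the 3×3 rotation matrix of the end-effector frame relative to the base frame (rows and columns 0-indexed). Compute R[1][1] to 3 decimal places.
-0.500

End-effector y-axis (col 1 of R) = (-0.8660,-0.5000,-0.0000)
R[1][1] = -0.5000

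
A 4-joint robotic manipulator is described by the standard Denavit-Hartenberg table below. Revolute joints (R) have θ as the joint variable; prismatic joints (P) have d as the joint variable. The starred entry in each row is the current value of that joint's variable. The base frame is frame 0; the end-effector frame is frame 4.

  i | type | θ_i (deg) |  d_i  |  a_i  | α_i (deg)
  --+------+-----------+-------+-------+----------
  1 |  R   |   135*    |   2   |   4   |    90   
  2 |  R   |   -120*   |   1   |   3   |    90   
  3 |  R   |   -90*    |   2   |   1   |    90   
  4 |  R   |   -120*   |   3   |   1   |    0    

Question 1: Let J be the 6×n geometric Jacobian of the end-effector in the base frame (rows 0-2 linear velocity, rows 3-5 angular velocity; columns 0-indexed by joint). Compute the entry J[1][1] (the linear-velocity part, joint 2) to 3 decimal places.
-0.401

axis z_1 = (0.7071,0.7071,0.0000); lever o_n−o_1 = (1.0480,-0.3409,0.5670)
cross product → J_v[:, 1] = (0.4009,-0.4009,-0.9821)
J_ω[:, 1] = z_1
entry J[1][1] = -0.4009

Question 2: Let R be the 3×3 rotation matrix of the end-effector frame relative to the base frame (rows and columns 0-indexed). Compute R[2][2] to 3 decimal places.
0.866

End-effector z-axis (col 2 of R) = (-0.3536,0.3536,0.8660)
R[2][2] = 0.8660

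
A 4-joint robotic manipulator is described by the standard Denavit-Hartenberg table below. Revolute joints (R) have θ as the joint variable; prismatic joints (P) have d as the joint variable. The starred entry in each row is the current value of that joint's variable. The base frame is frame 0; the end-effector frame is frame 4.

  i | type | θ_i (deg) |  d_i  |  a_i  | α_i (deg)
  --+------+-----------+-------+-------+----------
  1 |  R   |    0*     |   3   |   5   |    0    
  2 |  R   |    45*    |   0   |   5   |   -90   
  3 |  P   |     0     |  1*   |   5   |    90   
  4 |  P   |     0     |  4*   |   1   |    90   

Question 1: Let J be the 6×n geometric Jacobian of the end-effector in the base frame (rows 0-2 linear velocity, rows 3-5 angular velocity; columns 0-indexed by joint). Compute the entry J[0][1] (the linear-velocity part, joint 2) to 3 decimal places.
axis z_1 = (0.0000,0.0000,1.0000); lever o_n−o_1 = (7.0711,8.4853,4.0000)
cross product → J_v[:, 1] = (-8.4853,7.0711,0.0000)
J_ω[:, 1] = z_1
entry J[0][1] = -8.4853

-8.485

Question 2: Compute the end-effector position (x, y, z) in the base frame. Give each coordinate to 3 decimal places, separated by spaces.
12.071 8.485 7.000

after link 1: o_1 = (5.0000, 0.0000, 3.0000)
after link 2: o_2 = (8.5355, 3.5355, 3.0000)
after link 3: o_3 = (11.3640, 7.7782, 3.0000)
after link 4: o_4 = (12.0711, 8.4853, 7.0000)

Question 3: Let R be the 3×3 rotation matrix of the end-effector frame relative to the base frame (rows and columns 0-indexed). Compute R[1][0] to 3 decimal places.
0.707

End-effector x-axis (col 0 of R) = (0.7071,0.7071,0.0000)
R[1][0] = 0.7071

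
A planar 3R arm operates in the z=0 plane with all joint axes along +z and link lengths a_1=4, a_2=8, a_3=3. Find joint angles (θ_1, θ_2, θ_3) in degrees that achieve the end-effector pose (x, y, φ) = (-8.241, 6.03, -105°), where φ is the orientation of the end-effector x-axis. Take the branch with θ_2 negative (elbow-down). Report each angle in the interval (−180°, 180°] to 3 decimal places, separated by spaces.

150.004 -30.002 134.998

wrist centre = target − a_3·(cos φ, sin φ) = (-7.4645, 8.9278)
cos θ_2 = (135.4246−4²−8²)/(2·4·8) = 0.8660; θ_2 = -30.0018° (elbow-down)
β = atan2(8.9278,-7.4645) = 129.8991°; ψ = atan2(-4.0002,10.9281) = -20.1051°
θ_1 = β − ψ = 150.0042°
θ_3 = φ − θ_1 − θ_2 = 134.9976° (wrapped to (-180°,180°])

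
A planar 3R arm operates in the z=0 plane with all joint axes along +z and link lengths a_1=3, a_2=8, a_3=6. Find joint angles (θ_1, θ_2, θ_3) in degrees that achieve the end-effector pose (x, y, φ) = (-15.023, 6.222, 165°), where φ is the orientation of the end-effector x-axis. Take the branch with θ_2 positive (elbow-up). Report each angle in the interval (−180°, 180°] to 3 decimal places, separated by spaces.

120.004 44.992 0.004

wrist centre = target − a_3·(cos φ, sin φ) = (-9.2274, 4.6691)
cos θ_2 = (106.9461−3²−8²)/(2·3·8) = 0.7072; θ_2 = 44.9916° (elbow-up)
β = atan2(4.6691,-9.2274) = 153.1606°; ψ = atan2(5.6560,8.6577) = 33.1564°
θ_1 = β − ψ = 120.0042°
θ_3 = φ − θ_1 − θ_2 = 0.0042° (wrapped to (-180°,180°])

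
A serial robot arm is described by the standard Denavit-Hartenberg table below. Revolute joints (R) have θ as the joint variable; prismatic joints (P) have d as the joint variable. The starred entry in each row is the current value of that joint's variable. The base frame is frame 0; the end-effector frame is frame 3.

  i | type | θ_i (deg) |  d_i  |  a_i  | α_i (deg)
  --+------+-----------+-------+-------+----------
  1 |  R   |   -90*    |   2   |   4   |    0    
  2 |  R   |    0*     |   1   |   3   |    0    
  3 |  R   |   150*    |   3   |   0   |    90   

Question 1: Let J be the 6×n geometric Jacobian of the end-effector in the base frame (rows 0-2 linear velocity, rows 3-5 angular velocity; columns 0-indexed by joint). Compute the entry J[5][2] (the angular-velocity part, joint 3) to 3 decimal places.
1.000

axis z_2 = (0.0000,0.0000,1.0000); lever o_n−o_2 = (0.0000,0.0000,3.0000)
cross product → J_v[:, 2] = (0.0000,0.0000,0.0000)
J_ω[:, 2] = z_2
entry J[5][2] = 1.0000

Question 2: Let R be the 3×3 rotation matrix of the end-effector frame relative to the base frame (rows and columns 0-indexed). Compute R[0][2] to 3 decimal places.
0.866

End-effector z-axis (col 2 of R) = (0.8660,-0.5000,0.0000)
R[0][2] = 0.8660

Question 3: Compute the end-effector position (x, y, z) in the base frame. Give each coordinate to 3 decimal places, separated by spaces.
after link 1: o_1 = (0.0000, -4.0000, 2.0000)
after link 2: o_2 = (0.0000, -7.0000, 3.0000)
after link 3: o_3 = (0.0000, -7.0000, 6.0000)

0.000 -7.000 6.000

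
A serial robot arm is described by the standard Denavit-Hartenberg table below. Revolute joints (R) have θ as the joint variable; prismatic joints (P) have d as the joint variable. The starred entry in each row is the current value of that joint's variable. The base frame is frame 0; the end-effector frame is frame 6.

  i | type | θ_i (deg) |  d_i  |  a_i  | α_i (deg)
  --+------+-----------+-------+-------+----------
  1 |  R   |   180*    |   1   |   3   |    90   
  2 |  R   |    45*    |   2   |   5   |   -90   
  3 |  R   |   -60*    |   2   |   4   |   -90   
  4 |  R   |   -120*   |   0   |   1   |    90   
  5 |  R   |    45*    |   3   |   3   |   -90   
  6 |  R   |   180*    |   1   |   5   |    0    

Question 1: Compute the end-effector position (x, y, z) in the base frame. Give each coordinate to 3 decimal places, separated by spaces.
after link 1: o_1 = (-3.0000, 0.0000, 1.0000)
after link 2: o_2 = (-6.5355, 2.0000, 4.5355)
after link 3: o_3 = (-6.5355, 5.4641, 7.3640)
after link 4: o_4 = (-5.7464, 5.0311, 7.7996)
after link 5: o_5 = (-5.5135, 0.8019, 8.0434)
after link 6: o_6 = (-7.1295, 4.0532, 4.4633)

-7.130 4.053 4.463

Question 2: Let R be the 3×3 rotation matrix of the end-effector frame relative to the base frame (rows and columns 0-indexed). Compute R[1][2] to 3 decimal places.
-0.047

End-effector z-axis (col 2 of R) = (-0.9910,-0.0474,0.1250)
R[1][2] = -0.0474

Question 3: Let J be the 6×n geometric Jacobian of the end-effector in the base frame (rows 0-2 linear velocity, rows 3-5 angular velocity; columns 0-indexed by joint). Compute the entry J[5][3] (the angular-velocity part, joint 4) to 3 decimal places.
axis z_3 = (-0.6124,-0.5000,0.6124); lever o_n−o_3 = (-0.5940,-1.4109,-2.9007)
cross product → J_v[:, 3] = (2.3143,-2.1400,0.5670)
J_ω[:, 3] = z_3
entry J[5][3] = 0.6124

0.612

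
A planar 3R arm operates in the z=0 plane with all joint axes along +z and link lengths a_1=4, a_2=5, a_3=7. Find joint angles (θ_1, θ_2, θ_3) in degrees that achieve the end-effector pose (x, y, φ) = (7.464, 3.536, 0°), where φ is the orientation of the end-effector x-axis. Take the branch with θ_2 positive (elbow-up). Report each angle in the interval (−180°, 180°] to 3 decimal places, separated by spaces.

wrist centre = target − a_3·(cos φ, sin φ) = (0.4640, 3.5360)
cos θ_2 = (12.7186−4²−5²)/(2·4·5) = -0.7070; θ_2 = 134.9942° (elbow-up)
β = atan2(3.5360,0.4640) = 82.5243°; ψ = atan2(3.5359,0.4648) = 82.5109°
θ_1 = β − ψ = 0.0134°
θ_3 = φ − θ_1 − θ_2 = -135.0076° (wrapped to (-180°,180°])

0.013 134.994 -135.008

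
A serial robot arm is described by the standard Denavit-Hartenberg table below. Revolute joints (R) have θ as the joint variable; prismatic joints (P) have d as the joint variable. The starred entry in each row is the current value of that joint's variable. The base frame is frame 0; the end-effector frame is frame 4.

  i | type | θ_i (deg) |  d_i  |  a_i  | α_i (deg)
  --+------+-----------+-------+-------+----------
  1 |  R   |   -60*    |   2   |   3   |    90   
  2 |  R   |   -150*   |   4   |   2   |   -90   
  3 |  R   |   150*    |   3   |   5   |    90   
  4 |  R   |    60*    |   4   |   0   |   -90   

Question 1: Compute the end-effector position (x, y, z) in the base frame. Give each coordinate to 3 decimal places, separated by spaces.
4.094 -3.163 -0.433

after link 1: o_1 = (1.5000, -2.5981, 2.0000)
after link 2: o_2 = (-2.8301, -3.0981, 1.0000)
after link 3: o_3 = (1.9599, -6.3947, 0.5670)
after link 4: o_4 = (4.0939, -3.1627, -0.4330)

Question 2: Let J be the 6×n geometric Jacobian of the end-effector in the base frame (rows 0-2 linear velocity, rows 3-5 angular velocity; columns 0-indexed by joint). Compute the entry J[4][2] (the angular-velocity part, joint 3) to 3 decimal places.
-0.433

axis z_2 = (0.2500,-0.4330,-0.8660); lever o_n−o_2 = (6.9240,-0.0646,-1.4330)
cross product → J_v[:, 2] = (0.5646,-5.6381,2.9821)
J_ω[:, 2] = z_2
entry J[4][2] = -0.4330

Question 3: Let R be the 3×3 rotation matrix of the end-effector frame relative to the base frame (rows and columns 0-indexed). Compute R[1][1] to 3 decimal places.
-0.808

End-effector y-axis (col 1 of R) = (-0.5335,-0.8080,0.2500)
R[1][1] = -0.8080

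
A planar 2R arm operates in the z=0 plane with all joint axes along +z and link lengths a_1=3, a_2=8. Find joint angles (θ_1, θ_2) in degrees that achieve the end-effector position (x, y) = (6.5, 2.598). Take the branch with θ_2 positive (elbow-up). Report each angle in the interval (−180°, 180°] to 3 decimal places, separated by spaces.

-76.428 120.001

cos θ_2 = (48.9996−3²−8²)/(2·3·8) = -0.5000; θ_2 = 120.0005° (elbow-up)
β = atan2(2.5980,6.5000) = 21.7862°; ψ = atan2(6.9282,-1.0001) = 98.2138°
θ_1 = β − ψ = -76.4276°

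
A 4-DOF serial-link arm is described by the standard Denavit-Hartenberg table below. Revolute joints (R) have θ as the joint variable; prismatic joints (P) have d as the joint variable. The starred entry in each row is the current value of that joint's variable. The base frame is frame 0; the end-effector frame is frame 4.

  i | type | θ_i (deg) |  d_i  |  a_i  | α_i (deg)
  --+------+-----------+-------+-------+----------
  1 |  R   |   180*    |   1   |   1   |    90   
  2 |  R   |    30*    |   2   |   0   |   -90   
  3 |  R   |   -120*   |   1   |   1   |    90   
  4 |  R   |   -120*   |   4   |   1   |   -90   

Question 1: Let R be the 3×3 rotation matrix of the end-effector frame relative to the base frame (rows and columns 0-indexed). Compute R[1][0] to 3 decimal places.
End-effector x-axis (col 0 of R) = (-0.6495,-0.4330,-0.6250)
R[1][0] = -0.4330

-0.433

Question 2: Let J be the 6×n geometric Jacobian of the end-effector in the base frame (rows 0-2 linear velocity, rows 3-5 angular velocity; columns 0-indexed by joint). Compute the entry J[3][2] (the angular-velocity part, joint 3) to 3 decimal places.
axis z_2 = (0.5000,-0.0000,0.8660); lever o_n−o_2 = (3.2835,-1.5670,-1.7410)
cross product → J_v[:, 2] = (1.3571,3.7141,-0.7835)
J_ω[:, 2] = z_2
entry J[3][2] = 0.5000

0.500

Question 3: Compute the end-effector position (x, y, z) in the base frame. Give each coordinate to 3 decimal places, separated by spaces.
after link 1: o_1 = (-1.0000, 0.0000, 1.0000)
after link 2: o_2 = (-1.0000, 2.0000, 1.0000)
after link 3: o_3 = (-0.0670, 2.8660, 1.6160)
after link 4: o_4 = (2.2835, 0.4330, -0.7410)

2.283 0.433 -0.741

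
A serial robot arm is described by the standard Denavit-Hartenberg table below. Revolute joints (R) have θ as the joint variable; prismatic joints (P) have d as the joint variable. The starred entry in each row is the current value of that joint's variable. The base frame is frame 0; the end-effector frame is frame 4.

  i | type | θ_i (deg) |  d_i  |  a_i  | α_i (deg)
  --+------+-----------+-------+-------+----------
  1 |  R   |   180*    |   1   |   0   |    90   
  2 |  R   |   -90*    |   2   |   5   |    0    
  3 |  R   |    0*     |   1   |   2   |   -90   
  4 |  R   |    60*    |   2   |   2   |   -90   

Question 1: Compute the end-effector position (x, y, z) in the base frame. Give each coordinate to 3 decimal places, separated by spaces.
-2.000 1.268 -7.000

after link 1: o_1 = (0.0000, 0.0000, 1.0000)
after link 2: o_2 = (-0.0000, 2.0000, -4.0000)
after link 3: o_3 = (-0.0000, 3.0000, -6.0000)
after link 4: o_4 = (-2.0000, 1.2679, -7.0000)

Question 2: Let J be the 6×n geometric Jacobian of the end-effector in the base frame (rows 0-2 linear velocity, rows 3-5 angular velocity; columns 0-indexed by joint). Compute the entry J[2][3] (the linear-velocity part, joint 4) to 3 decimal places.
axis z_3 = (-1.0000,0.0000,0.0000); lever o_n−o_3 = (-2.0000,-1.7321,-1.0000)
cross product → J_v[:, 3] = (-0.0000,-1.0000,1.7321)
J_ω[:, 3] = z_3
entry J[2][3] = 1.7321

1.732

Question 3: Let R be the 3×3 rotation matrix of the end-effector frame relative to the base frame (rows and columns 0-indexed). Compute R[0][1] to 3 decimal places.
End-effector y-axis (col 1 of R) = (1.0000,-0.0000,-0.0000)
R[0][1] = 1.0000

1.000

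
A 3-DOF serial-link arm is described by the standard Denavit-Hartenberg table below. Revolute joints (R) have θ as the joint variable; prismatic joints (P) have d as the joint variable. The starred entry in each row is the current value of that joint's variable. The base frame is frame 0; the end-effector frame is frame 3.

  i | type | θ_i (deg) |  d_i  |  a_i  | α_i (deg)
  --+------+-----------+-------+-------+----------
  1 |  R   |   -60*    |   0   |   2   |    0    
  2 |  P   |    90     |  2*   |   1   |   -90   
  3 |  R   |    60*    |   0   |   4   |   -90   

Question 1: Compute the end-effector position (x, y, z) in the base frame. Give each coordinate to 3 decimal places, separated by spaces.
3.598 -0.232 -1.464

after link 1: o_1 = (1.0000, -1.7321, 0.0000)
after link 2: o_2 = (1.8660, -1.2321, 2.0000)
after link 3: o_3 = (3.5981, -0.2321, -1.4641)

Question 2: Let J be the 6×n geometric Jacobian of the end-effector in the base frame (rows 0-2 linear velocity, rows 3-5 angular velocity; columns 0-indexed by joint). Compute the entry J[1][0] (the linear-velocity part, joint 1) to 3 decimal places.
3.598

axis z_0 = ẑ; lever o_n−o_0 = (3.5981,-0.2321,-1.4641)
cross product → J_v[:, 0] = (0.2321,3.5981,-0.0000)
J_ω[:, 0] = z_0
entry J[1][0] = 3.5981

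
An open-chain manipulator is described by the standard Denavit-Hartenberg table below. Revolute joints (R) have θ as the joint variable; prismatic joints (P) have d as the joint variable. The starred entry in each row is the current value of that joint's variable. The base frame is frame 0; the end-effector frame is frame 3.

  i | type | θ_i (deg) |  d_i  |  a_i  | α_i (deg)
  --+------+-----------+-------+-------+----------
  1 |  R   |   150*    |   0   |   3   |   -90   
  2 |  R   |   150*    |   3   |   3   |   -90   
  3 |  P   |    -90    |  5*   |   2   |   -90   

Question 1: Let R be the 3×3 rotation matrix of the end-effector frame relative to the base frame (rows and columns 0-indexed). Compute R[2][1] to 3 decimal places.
End-effector y-axis (col 1 of R) = (-0.4330,0.2500,-0.8660)
R[2][1] = -0.8660

-0.866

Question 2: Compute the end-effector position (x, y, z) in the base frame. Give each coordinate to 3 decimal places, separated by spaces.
-0.683 -5.379 2.830

after link 1: o_1 = (-2.5981, 1.5000, 0.0000)
after link 2: o_2 = (-1.8481, -2.3971, -1.5000)
after link 3: o_3 = (-0.6830, -5.3792, 2.8301)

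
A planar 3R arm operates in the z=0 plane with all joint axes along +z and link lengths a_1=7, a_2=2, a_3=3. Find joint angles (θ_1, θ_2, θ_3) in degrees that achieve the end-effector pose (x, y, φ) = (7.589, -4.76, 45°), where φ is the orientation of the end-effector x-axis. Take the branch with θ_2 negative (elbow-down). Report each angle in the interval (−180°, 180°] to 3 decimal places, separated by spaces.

-44.997 -30.003 119.999

wrist centre = target − a_3·(cos φ, sin φ) = (5.4677, -6.8813)
cos θ_2 = (77.2481−7²−2²)/(2·7·2) = 0.8660; θ_2 = -30.0025° (elbow-down)
β = atan2(-6.8813,5.4677) = -51.5305°; ψ = atan2(-1.0001,8.7320) = -6.5336°
θ_1 = β − ψ = -44.9968°
θ_3 = φ − θ_1 − θ_2 = 119.9994° (wrapped to (-180°,180°])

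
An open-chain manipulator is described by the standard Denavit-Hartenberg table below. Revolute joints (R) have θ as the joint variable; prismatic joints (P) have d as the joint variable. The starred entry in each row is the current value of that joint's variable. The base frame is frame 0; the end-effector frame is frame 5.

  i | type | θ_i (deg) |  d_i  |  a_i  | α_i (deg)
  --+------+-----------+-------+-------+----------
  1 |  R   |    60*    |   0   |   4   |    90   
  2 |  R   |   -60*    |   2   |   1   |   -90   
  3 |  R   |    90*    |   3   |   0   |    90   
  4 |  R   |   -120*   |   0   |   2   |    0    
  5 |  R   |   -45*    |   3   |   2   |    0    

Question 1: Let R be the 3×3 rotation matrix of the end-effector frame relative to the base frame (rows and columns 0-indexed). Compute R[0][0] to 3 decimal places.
End-effector x-axis (col 0 of R) = (0.7244,-0.6771,-0.1294)
R[0][0] = 0.7244

0.724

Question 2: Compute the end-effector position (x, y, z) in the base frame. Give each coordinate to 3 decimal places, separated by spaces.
7.596 3.293 -3.089

after link 1: o_1 = (2.0000, 3.4641, 0.0000)
after link 2: o_2 = (3.9821, 2.8971, -0.8660)
after link 3: o_3 = (5.2811, 5.1471, 0.6340)
after link 4: o_4 = (5.3971, 3.3481, -0.2321)
after link 5: o_5 = (7.5960, 3.2930, -3.0889)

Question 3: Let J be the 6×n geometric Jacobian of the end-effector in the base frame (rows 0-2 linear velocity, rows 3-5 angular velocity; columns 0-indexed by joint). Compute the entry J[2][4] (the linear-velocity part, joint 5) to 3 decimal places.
axis z_4 = (0.2500,0.4330,-0.8660); lever o_n−o_4 = (2.1989,-0.0551,-2.8569)
cross product → J_v[:, 4] = (-1.2848,-1.1901,-0.9659)
J_ω[:, 4] = z_4
entry J[2][4] = -0.9659

-0.966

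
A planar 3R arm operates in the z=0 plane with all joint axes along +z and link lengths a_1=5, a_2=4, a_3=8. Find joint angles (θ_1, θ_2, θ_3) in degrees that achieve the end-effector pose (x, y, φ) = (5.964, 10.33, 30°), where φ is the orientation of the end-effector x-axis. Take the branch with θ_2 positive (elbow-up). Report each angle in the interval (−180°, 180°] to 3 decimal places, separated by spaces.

wrist centre = target − a_3·(cos φ, sin φ) = (-0.9642, 6.3300)
cos θ_2 = (40.9986−5²−4²)/(2·5·4) = -0.0000; θ_2 = 90.0020° (elbow-up)
β = atan2(6.3300,-0.9642) = 98.6609°; ψ = atan2(4.0000,4.9999) = 38.6606°
θ_1 = β − ψ = 60.0003°
θ_3 = φ − θ_1 − θ_2 = -120.0023° (wrapped to (-180°,180°])

60.000 90.002 -120.002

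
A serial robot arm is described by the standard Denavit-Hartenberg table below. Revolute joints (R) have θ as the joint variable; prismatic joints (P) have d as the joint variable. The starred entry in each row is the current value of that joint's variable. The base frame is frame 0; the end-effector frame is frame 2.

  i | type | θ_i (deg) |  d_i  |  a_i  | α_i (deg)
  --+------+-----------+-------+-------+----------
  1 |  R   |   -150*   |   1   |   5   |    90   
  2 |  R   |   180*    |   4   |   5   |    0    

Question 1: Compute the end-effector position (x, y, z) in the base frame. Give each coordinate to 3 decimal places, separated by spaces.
-2.000 3.464 1.000

after link 1: o_1 = (-4.3301, -2.5000, 1.0000)
after link 2: o_2 = (-2.0000, 3.4641, 1.0000)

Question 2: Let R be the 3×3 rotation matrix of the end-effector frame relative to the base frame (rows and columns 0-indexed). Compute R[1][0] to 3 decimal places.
0.500

End-effector x-axis (col 0 of R) = (0.8660,0.5000,0.0000)
R[1][0] = 0.5000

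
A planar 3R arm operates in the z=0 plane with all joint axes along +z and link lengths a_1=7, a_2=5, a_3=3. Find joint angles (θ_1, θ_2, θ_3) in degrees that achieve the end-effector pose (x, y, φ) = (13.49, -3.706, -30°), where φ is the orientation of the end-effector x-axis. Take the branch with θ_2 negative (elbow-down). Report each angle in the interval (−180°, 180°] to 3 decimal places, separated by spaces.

7.100 -44.997 7.897

wrist centre = target − a_3·(cos φ, sin φ) = (10.8919, -2.2060)
cos θ_2 = (123.5004−7²−5²)/(2·7·5) = 0.7071; θ_2 = -44.9966° (elbow-down)
β = atan2(-2.2060,10.8919) = -11.4495°; ψ = atan2(-3.5353,10.5357) = -18.5494°
θ_1 = β − ψ = 7.0999°
θ_3 = φ − θ_1 − θ_2 = 7.8967° (wrapped to (-180°,180°])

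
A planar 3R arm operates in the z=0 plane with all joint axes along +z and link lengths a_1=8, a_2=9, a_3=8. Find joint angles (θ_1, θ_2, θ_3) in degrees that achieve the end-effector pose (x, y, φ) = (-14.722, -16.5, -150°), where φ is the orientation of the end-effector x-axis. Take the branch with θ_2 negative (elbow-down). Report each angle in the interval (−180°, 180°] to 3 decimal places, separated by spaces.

wrist centre = target − a_3·(cos φ, sin φ) = (-7.7938, -12.5000)
cos θ_2 = (216.9933−8²−9²)/(2·8·9) = 0.5000; θ_2 = -60.0031° (elbow-down)
β = atan2(-12.5000,-7.7938) = -121.9437°; ψ = atan2(-7.7945,12.4996) = -31.9468°
θ_1 = β − ψ = -89.9969°
θ_3 = φ − θ_1 − θ_2 = -0.0000° (wrapped to (-180°,180°])

-89.997 -60.003 -0.000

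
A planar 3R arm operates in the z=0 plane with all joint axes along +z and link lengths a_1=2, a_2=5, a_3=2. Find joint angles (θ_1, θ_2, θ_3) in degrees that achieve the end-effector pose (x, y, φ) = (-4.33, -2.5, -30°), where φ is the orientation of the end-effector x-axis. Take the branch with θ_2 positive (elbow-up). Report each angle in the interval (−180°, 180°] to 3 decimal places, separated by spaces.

wrist centre = target − a_3·(cos φ, sin φ) = (-6.0621, -1.5000)
cos θ_2 = (38.9985−2²−5²)/(2·2·5) = 0.4999; θ_2 = 60.0051° (elbow-up)
β = atan2(-1.5000,-6.0621) = -166.1018°; ψ = atan2(4.3303,4.4996) = 43.9018°
θ_1 = β − ψ = -210.0036°
θ_3 = φ − θ_1 − θ_2 = 119.9985° (wrapped to (-180°,180°])

149.996 60.005 119.999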